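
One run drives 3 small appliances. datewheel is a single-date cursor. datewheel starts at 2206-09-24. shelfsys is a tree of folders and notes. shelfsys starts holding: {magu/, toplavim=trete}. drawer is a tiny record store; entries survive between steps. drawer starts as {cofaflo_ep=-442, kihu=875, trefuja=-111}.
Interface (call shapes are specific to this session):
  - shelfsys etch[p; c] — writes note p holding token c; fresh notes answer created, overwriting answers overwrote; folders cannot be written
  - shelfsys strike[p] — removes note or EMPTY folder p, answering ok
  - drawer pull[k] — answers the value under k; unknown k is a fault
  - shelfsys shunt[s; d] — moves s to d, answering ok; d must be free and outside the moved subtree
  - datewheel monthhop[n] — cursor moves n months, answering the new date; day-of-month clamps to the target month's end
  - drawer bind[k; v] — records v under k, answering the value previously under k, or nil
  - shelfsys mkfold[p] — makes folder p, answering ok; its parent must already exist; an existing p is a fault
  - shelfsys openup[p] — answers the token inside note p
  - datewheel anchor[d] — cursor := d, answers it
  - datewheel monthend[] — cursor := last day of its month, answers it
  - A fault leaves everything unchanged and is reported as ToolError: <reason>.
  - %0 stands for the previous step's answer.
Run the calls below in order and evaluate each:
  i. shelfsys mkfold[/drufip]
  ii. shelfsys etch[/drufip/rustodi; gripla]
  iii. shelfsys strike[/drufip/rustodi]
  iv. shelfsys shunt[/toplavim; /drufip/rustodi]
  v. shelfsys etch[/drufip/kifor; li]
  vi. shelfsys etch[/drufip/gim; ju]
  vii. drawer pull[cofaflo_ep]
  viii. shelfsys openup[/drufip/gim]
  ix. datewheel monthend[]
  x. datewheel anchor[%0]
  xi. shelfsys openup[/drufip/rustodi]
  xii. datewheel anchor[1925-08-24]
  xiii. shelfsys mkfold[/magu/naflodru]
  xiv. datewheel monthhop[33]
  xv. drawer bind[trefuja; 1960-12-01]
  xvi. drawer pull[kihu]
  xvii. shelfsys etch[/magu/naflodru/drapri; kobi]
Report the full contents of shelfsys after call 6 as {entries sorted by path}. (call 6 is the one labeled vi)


Answer: {drufip/, drufip/gim=ju, drufip/kifor=li, drufip/rustodi=trete, magu/}

Derivation:
I run shelfsys mkfold using p: /drufip, yielding ok.
I try shelfsys etch using p: /drufip/rustodi, c: gripla, → created.
Then shelfsys strike using p: /drufip/rustodi, — result: ok.
Next I call shelfsys shunt using s: /toplavim, d: /drufip/rustodi, yielding ok.
I call shelfsys etch using p: /drufip/kifor, c: li, which returns created.
I invoke shelfsys etch using p: /drufip/gim, c: ju, — result: created.
I use drawer pull using k: cofaflo_ep, — result: -442.
I try shelfsys openup using p: /drufip/gim, and see ju.
I try datewheel monthend(), — result: 2206-09-30.
Invoking datewheel anchor using d: %0, → 2206-09-30.
Using shelfsys openup using p: /drufip/rustodi, giving trete.
I run datewheel anchor using d: 1925-08-24: 1925-08-24.
Now I run shelfsys mkfold using p: /magu/naflodru: ok.
Then datewheel monthhop using n: 33: 1928-05-24.
Using drawer bind using k: trefuja, v: 1960-12-01, — result: -111.
Next I call drawer pull using k: kihu, which returns 875.
I invoke shelfsys etch using p: /magu/naflodru/drapri, c: kobi, and get created.


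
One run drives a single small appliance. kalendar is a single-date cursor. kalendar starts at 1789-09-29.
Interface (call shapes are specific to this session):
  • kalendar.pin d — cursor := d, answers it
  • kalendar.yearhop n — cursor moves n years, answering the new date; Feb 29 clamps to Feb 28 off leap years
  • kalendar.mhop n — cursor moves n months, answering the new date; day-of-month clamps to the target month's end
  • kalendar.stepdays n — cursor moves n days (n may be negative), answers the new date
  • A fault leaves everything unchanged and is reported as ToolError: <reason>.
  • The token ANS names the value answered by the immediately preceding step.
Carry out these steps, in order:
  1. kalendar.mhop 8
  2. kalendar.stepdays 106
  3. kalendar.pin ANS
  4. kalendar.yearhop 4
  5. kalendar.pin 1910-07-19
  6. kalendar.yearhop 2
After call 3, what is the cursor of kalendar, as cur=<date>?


Answer: cur=1790-09-12

Derivation:
>> kalendar.mhop(n='8')
<< 1790-05-29
>> kalendar.stepdays(n='106')
<< 1790-09-12
>> kalendar.pin(d='ANS')
<< 1790-09-12
>> kalendar.yearhop(n='4')
<< 1794-09-12
>> kalendar.pin(d='1910-07-19')
<< 1910-07-19
>> kalendar.yearhop(n='2')
<< 1912-07-19


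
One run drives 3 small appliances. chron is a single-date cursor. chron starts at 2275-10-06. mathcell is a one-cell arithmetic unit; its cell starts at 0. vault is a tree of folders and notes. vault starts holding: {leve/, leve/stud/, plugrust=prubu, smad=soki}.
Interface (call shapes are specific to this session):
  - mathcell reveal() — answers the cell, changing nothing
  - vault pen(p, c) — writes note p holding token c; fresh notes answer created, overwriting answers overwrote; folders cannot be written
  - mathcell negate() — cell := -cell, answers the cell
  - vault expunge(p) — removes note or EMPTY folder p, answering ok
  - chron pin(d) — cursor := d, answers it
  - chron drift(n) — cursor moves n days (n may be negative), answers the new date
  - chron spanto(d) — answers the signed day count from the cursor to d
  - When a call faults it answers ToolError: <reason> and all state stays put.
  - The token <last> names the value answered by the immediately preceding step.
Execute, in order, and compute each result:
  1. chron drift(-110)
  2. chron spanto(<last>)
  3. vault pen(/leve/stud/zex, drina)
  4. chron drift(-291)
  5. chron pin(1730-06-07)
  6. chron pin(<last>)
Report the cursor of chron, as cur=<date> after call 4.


Answer: cur=2274-08-31

Derivation:
-> chron drift(-110)
<- 2275-06-18
-> chron spanto(<last>)
<- 0
-> vault pen(/leve/stud/zex, drina)
<- created
-> chron drift(-291)
<- 2274-08-31
-> chron pin(1730-06-07)
<- 1730-06-07
-> chron pin(<last>)
<- 1730-06-07


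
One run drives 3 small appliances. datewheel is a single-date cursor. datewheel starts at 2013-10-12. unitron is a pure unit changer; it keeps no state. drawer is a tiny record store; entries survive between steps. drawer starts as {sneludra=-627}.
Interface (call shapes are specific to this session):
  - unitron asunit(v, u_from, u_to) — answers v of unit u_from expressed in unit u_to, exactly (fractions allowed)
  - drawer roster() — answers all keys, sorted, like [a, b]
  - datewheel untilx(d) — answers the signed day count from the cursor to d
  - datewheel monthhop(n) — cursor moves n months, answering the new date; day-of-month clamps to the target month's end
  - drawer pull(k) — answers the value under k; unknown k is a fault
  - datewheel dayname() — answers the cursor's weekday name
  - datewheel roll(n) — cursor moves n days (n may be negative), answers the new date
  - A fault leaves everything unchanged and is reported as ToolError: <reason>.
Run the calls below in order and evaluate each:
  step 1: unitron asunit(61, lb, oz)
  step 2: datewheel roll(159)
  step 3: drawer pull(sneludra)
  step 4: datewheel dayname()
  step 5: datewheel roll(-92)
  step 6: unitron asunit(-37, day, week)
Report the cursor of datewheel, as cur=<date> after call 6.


Answer: cur=2013-12-18

Derivation:
I try unitron asunit with v→61, u_from→lb, u_to→oz, → 976.
Then datewheel roll with n→159, giving 2014-03-20.
I call drawer pull with k→sneludra, and observe -627.
I try datewheel dayname, → Thursday.
I run datewheel roll with n→-92, giving 2013-12-18.
I invoke unitron asunit with v→-37, u_from→day, u_to→week, which returns -37/7.


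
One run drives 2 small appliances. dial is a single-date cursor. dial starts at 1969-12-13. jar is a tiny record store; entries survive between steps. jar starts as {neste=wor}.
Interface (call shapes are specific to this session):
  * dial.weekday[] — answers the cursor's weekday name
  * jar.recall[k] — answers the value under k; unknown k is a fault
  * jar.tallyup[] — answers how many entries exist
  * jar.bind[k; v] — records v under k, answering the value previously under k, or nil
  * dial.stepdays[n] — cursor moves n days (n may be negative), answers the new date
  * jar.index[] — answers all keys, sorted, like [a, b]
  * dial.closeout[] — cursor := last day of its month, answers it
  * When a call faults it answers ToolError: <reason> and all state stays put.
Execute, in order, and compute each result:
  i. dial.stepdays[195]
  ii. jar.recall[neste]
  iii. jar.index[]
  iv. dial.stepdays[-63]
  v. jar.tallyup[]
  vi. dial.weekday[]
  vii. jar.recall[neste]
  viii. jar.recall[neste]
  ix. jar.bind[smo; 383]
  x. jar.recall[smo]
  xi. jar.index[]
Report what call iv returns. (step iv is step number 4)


·→ dial.stepdays(n→195)
·← 1970-06-26
·→ jar.recall(k→neste)
·← wor
·→ jar.index()
·← [neste]
·→ dial.stepdays(n→-63)
·← 1970-04-24
·→ jar.tallyup()
·← 1
·→ dial.weekday()
·← Friday
·→ jar.recall(k→neste)
·← wor
·→ jar.recall(k→neste)
·← wor
·→ jar.bind(k→smo, v→383)
·← nil
·→ jar.recall(k→smo)
·← 383
·→ jar.index()
·← [neste, smo]

Answer: 1970-04-24


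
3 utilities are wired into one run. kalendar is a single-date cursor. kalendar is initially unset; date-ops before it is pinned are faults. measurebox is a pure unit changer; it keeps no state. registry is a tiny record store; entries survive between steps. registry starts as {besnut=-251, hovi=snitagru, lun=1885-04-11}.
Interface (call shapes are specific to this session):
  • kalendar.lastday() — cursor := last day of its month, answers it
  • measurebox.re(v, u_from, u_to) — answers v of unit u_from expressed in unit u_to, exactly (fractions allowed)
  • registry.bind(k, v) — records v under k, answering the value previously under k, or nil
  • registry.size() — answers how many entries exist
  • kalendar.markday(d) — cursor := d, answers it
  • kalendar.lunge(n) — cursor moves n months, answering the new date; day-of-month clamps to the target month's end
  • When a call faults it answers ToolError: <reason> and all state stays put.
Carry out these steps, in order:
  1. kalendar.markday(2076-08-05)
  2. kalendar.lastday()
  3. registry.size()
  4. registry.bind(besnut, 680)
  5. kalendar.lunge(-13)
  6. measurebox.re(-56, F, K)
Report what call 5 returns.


Answer: 2075-07-31

Derivation:
Do: kalendar.markday[d='2076-08-05']
See: 2076-08-05
Do: kalendar.lastday[]
See: 2076-08-31
Do: registry.size[]
See: 3
Do: registry.bind[k='besnut'; v='680']
See: -251
Do: kalendar.lunge[n='-13']
See: 2075-07-31
Do: measurebox.re[v='-56'; u_from='F'; u_to='K']
See: 40367/180


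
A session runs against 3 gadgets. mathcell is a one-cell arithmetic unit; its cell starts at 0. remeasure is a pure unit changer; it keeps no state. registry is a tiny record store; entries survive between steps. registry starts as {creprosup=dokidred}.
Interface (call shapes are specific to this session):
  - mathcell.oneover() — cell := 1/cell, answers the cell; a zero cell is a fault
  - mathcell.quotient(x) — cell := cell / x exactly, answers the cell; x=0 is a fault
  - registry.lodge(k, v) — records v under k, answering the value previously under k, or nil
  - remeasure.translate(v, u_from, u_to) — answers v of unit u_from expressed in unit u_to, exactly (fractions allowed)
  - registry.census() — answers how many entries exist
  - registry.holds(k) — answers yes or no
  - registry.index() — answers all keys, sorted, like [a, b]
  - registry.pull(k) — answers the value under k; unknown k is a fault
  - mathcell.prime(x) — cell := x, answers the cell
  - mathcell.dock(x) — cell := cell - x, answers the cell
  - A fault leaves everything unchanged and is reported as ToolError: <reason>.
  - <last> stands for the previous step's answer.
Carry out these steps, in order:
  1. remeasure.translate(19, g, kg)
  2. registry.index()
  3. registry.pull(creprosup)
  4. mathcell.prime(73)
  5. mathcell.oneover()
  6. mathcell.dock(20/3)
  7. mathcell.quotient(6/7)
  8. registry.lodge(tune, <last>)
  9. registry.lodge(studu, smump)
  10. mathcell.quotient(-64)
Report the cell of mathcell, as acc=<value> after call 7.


Answer: acc=-10199/1314

Derivation:
! 1. translate(19, g, kg) -> 19/1000
! 2. index() -> [creprosup]
! 3. pull(creprosup) -> dokidred
! 4. prime(73) -> 73
! 5. oneover() -> 1/73
! 6. dock(20/3) -> -1457/219
! 7. quotient(6/7) -> -10199/1314
! 8. lodge(tune, <last>) -> nil
! 9. lodge(studu, smump) -> nil
! 10. quotient(-64) -> 10199/84096


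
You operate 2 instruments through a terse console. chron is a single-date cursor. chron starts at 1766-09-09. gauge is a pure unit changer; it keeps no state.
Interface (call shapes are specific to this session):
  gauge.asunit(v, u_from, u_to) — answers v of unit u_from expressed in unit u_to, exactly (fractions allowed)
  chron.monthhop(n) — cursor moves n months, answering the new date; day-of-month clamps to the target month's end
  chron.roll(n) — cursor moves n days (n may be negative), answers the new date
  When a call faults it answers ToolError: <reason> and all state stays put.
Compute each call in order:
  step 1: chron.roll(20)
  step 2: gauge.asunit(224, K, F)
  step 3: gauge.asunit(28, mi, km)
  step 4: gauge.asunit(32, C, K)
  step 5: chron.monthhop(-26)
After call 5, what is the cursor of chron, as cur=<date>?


Answer: cur=1764-07-29

Derivation:
-> chron.roll(20)
<- 1766-09-29
-> gauge.asunit(224, K, F)
<- -5647/100
-> gauge.asunit(28, mi, km)
<- 704088/15625
-> gauge.asunit(32, C, K)
<- 6103/20
-> chron.monthhop(-26)
<- 1764-07-29


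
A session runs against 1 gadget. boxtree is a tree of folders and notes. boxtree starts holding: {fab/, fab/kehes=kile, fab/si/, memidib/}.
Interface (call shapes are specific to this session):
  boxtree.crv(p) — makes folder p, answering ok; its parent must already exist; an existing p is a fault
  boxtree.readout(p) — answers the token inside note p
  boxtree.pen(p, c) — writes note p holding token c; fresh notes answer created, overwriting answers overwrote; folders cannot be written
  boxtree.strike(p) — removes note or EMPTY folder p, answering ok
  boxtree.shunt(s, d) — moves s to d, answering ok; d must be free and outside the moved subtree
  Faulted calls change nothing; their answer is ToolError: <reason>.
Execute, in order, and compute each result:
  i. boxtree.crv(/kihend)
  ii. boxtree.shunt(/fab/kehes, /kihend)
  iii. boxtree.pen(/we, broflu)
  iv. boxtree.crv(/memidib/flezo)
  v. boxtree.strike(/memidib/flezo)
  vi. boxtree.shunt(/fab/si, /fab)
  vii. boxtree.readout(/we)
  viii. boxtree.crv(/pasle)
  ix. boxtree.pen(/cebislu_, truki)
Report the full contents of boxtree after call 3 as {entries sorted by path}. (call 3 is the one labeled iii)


Then crv(p→/kihend), and see ok.
Next I call shunt(s→/fab/kehes, d→/kihend), → ToolError: exists.
Next I call pen(p→/we, c→broflu), → created.
Now I run crv(p→/memidib/flezo), which returns ok.
I run strike(p→/memidib/flezo), — result: ok.
I invoke shunt(s→/fab/si, d→/fab), and get ToolError: exists.
Now I run readout(p→/we), giving broflu.
I run crv(p→/pasle), — result: ok.
I use pen(p→/cebislu_, c→truki), yielding created.

Answer: {fab/, fab/kehes=kile, fab/si/, kihend/, memidib/, we=broflu}


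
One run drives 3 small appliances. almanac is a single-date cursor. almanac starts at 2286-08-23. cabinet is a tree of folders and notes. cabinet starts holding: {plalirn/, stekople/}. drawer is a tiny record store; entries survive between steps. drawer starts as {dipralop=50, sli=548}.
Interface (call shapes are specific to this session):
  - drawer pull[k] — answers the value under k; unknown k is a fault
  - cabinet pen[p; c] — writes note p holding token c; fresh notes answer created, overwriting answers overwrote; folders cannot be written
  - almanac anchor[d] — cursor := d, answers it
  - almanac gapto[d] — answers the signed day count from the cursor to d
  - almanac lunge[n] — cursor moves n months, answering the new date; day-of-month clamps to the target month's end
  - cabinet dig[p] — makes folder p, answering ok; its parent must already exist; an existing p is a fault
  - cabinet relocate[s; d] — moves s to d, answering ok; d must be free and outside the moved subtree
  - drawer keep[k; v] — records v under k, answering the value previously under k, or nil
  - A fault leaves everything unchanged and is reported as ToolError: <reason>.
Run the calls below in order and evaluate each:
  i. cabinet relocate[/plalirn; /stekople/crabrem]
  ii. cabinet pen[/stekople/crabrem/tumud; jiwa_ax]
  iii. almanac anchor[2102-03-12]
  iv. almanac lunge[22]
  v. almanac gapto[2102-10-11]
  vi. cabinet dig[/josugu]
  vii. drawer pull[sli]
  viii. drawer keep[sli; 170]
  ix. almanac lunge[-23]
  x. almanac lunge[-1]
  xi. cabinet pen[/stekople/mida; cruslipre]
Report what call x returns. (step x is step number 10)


Answer: 2102-01-12

Derivation:
-> cabinet relocate(s=/plalirn, d=/stekople/crabrem)
<- ok
-> cabinet pen(p=/stekople/crabrem/tumud, c=jiwa_ax)
<- created
-> almanac anchor(d=2102-03-12)
<- 2102-03-12
-> almanac lunge(n=22)
<- 2104-01-12
-> almanac gapto(d=2102-10-11)
<- -458
-> cabinet dig(p=/josugu)
<- ok
-> drawer pull(k=sli)
<- 548
-> drawer keep(k=sli, v=170)
<- 548
-> almanac lunge(n=-23)
<- 2102-02-12
-> almanac lunge(n=-1)
<- 2102-01-12
-> cabinet pen(p=/stekople/mida, c=cruslipre)
<- created


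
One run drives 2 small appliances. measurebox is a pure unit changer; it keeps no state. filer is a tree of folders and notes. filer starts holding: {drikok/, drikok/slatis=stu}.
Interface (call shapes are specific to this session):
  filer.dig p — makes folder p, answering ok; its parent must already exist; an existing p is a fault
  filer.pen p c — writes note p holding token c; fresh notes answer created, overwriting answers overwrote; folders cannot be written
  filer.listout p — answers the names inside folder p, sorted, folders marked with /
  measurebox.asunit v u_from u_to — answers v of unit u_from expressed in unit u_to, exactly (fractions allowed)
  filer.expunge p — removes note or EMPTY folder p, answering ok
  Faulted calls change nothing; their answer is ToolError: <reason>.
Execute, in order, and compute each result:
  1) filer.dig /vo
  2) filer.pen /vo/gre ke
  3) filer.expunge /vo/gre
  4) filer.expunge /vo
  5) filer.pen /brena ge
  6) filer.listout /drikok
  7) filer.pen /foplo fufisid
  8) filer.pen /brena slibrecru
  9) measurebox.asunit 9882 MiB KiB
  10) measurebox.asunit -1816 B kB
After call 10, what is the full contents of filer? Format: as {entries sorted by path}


~$ dig p='/vo'
  ok
~$ pen p='/vo/gre' c='ke'
  created
~$ expunge p='/vo/gre'
  ok
~$ expunge p='/vo'
  ok
~$ pen p='/brena' c='ge'
  created
~$ listout p='/drikok'
  [slatis]
~$ pen p='/foplo' c='fufisid'
  created
~$ pen p='/brena' c='slibrecru'
  overwrote
~$ asunit v='9882' u_from='MiB' u_to='KiB'
  10119168
~$ asunit v='-1816' u_from='B' u_to='kB'
  -227/125

Answer: {brena=slibrecru, drikok/, drikok/slatis=stu, foplo=fufisid}


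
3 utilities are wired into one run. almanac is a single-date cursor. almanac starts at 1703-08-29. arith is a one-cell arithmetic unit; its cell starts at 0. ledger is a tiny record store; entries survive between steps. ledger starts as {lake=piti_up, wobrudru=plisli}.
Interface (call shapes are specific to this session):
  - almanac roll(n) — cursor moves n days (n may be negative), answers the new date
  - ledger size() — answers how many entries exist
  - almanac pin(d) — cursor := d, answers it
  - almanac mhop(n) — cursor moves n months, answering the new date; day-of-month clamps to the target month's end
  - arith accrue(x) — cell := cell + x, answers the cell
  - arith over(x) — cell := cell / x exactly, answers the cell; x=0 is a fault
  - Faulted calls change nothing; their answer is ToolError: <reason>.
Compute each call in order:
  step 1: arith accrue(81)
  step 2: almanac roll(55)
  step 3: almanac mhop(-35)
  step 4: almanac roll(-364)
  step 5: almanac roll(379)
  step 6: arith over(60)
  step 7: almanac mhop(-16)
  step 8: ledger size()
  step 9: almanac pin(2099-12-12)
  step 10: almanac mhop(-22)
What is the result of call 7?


Answer: 1699-08-08

Derivation:
→ arith accrue(81)
← 81
→ almanac roll(55)
← 1703-10-23
→ almanac mhop(-35)
← 1700-11-23
→ almanac roll(-364)
← 1699-11-24
→ almanac roll(379)
← 1700-12-08
→ arith over(60)
← 27/20
→ almanac mhop(-16)
← 1699-08-08
→ ledger size()
← 2
→ almanac pin(2099-12-12)
← 2099-12-12
→ almanac mhop(-22)
← 2098-02-12


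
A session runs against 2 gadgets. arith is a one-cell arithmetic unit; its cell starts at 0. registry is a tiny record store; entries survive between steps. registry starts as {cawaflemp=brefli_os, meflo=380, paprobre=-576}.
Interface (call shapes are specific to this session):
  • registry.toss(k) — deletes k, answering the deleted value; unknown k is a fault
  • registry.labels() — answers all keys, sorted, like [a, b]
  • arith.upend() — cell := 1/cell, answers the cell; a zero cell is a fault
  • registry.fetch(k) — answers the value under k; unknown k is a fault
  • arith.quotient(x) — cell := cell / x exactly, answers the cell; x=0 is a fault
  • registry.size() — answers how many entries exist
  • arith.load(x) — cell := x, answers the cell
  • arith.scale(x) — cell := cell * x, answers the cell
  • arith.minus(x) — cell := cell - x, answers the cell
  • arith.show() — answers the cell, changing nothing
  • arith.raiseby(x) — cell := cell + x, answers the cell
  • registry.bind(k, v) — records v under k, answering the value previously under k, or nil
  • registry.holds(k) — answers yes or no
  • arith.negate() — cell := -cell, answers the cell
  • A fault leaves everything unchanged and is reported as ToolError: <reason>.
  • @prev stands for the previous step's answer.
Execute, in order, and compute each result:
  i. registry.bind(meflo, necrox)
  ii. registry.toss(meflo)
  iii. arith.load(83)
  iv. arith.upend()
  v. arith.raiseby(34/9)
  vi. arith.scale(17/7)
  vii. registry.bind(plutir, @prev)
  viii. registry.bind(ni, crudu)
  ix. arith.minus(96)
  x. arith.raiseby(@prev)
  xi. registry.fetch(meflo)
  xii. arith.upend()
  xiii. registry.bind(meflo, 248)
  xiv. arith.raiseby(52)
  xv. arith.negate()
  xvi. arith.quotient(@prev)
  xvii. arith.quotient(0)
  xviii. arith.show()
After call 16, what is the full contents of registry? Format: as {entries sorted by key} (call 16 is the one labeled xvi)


% 1. registry.bind(k=meflo, v=necrox) : 380
% 2. registry.toss(k=meflo) : necrox
% 3. arith.load(x=83) : 83
% 4. arith.upend() : 1/83
% 5. arith.raiseby(x=34/9) : 2831/747
% 6. arith.scale(x=17/7) : 48127/5229
% 7. registry.bind(k=plutir, v=@prev) : nil
% 8. registry.bind(k=ni, v=crudu) : nil
% 9. arith.minus(x=96) : -453857/5229
% 10. arith.raiseby(x=@prev) : -907714/5229
% 11. registry.fetch(k=meflo) : ToolError: no such key meflo
% 12. arith.upend() : -5229/907714
% 13. registry.bind(k=meflo, v=248) : nil
% 14. arith.raiseby(x=52) : 47195899/907714
% 15. arith.negate() : -47195899/907714
% 16. arith.quotient(x=@prev) : 1
% 17. arith.quotient(x=0) : ToolError: division by zero
% 18. arith.show() : 1

Answer: {cawaflemp=brefli_os, meflo=248, ni=crudu, paprobre=-576, plutir=48127/5229}


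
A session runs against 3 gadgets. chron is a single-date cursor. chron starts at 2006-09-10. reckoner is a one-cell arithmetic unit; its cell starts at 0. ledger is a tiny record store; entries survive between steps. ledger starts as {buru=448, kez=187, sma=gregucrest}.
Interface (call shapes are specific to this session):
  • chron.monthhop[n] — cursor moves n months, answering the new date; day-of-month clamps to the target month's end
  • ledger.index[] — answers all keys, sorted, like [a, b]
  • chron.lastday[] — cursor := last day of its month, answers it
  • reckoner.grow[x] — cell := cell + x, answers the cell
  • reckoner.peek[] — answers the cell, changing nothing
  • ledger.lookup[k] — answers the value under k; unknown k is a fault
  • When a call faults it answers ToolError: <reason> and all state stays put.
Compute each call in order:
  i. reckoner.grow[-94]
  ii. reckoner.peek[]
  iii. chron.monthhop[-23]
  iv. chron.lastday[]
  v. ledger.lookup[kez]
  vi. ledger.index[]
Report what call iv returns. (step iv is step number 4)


% reckoner.grow x=-94
:: -94
% reckoner.peek
:: -94
% chron.monthhop n=-23
:: 2004-10-10
% chron.lastday
:: 2004-10-31
% ledger.lookup k=kez
:: 187
% ledger.index
:: [buru, kez, sma]

Answer: 2004-10-31


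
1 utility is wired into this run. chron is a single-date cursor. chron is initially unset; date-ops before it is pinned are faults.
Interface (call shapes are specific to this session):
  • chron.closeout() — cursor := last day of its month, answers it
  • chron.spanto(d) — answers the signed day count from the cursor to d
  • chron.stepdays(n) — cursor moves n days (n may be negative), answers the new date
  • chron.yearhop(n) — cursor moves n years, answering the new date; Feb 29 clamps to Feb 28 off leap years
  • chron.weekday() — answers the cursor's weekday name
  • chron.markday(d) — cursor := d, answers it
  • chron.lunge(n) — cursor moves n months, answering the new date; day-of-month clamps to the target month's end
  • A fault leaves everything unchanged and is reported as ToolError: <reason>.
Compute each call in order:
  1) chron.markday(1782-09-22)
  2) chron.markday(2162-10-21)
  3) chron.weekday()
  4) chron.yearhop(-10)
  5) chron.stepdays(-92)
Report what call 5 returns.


Answer: 2152-07-21

Derivation:
I use markday(d=1782-09-22), giving 1782-09-22.
I use markday(d=2162-10-21): 2162-10-21.
I try weekday(), — result: Thursday.
I run yearhop(n=-10), — result: 2152-10-21.
Using stepdays(n=-92): 2152-07-21.


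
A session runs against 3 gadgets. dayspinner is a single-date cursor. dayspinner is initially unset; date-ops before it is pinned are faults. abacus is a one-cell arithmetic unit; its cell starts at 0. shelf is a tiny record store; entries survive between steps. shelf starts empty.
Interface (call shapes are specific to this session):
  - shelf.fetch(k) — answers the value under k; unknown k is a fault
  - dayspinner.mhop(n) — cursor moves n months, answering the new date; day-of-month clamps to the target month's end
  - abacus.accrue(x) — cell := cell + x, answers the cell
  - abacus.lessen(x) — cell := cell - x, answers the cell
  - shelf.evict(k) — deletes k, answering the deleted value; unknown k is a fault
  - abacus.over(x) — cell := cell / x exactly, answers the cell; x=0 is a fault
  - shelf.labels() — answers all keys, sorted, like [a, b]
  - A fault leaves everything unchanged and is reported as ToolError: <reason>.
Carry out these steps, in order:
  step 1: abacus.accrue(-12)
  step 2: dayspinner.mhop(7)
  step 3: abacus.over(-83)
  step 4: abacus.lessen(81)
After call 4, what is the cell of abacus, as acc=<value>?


% 1. abacus.accrue(x→-12) ~> -12
% 2. dayspinner.mhop(n→7) ~> ToolError: no date set
% 3. abacus.over(x→-83) ~> 12/83
% 4. abacus.lessen(x→81) ~> -6711/83

Answer: acc=-6711/83


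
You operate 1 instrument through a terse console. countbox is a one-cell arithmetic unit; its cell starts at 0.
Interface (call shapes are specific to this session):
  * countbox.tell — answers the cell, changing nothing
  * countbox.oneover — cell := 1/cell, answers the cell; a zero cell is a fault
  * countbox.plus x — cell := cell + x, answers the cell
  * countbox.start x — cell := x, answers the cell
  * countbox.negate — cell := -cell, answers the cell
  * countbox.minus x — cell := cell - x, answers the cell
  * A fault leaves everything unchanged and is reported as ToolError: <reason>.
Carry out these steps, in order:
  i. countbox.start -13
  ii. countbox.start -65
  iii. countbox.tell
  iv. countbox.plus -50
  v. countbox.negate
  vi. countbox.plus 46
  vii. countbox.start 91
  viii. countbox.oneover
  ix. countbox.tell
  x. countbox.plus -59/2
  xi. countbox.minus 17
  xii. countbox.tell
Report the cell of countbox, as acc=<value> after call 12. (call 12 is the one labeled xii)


Answer: acc=-8461/182

Derivation:
$ countbox.start x='-13'
= -13
$ countbox.start x='-65'
= -65
$ countbox.tell
= -65
$ countbox.plus x='-50'
= -115
$ countbox.negate
= 115
$ countbox.plus x='46'
= 161
$ countbox.start x='91'
= 91
$ countbox.oneover
= 1/91
$ countbox.tell
= 1/91
$ countbox.plus x='-59/2'
= -5367/182
$ countbox.minus x='17'
= -8461/182
$ countbox.tell
= -8461/182


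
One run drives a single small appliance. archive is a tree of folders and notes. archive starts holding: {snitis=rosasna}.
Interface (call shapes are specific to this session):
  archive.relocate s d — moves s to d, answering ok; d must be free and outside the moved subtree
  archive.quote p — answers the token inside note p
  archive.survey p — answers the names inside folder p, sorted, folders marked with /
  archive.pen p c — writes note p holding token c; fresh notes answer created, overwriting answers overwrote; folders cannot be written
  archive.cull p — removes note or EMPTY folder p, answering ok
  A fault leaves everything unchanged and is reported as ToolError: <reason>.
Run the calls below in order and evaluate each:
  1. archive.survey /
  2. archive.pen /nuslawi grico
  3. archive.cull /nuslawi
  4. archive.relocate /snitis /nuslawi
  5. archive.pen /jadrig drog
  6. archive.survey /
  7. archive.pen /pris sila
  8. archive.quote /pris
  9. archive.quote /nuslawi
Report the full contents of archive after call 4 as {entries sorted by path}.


$ survey p→/
:: [snitis]
$ pen p→/nuslawi c→grico
:: created
$ cull p→/nuslawi
:: ok
$ relocate s→/snitis d→/nuslawi
:: ok
$ pen p→/jadrig c→drog
:: created
$ survey p→/
:: [jadrig, nuslawi]
$ pen p→/pris c→sila
:: created
$ quote p→/pris
:: sila
$ quote p→/nuslawi
:: rosasna

Answer: {nuslawi=rosasna}


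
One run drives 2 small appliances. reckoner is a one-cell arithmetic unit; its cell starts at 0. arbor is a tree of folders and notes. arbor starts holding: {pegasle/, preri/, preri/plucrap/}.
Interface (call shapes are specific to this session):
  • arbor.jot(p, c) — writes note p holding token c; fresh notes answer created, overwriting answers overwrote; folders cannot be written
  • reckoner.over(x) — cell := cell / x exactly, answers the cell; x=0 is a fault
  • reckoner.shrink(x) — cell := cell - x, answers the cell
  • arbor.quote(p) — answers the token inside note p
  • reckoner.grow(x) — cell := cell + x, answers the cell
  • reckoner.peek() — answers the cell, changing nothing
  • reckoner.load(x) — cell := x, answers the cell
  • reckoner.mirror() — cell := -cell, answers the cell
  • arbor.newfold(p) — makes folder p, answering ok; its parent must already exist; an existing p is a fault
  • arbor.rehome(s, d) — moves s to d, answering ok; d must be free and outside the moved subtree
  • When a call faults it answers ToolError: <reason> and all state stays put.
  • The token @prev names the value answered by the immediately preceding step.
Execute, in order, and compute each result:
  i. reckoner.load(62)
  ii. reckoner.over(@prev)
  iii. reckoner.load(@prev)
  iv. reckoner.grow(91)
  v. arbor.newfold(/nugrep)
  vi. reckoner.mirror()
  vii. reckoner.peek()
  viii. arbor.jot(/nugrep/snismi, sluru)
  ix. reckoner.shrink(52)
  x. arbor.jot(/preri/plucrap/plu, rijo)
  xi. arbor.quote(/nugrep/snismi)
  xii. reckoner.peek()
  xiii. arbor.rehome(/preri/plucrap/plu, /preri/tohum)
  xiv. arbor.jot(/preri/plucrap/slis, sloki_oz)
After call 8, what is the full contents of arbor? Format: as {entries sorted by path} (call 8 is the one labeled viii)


Answer: {nugrep/, nugrep/snismi=sluru, pegasle/, preri/, preri/plucrap/}

Derivation:
·→ reckoner.load(x=62)
·← 62
·→ reckoner.over(x=@prev)
·← 1
·→ reckoner.load(x=@prev)
·← 1
·→ reckoner.grow(x=91)
·← 92
·→ arbor.newfold(p=/nugrep)
·← ok
·→ reckoner.mirror()
·← -92
·→ reckoner.peek()
·← -92
·→ arbor.jot(p=/nugrep/snismi, c=sluru)
·← created
·→ reckoner.shrink(x=52)
·← -144
·→ arbor.jot(p=/preri/plucrap/plu, c=rijo)
·← created
·→ arbor.quote(p=/nugrep/snismi)
·← sluru
·→ reckoner.peek()
·← -144
·→ arbor.rehome(s=/preri/plucrap/plu, d=/preri/tohum)
·← ok
·→ arbor.jot(p=/preri/plucrap/slis, c=sloki_oz)
·← created


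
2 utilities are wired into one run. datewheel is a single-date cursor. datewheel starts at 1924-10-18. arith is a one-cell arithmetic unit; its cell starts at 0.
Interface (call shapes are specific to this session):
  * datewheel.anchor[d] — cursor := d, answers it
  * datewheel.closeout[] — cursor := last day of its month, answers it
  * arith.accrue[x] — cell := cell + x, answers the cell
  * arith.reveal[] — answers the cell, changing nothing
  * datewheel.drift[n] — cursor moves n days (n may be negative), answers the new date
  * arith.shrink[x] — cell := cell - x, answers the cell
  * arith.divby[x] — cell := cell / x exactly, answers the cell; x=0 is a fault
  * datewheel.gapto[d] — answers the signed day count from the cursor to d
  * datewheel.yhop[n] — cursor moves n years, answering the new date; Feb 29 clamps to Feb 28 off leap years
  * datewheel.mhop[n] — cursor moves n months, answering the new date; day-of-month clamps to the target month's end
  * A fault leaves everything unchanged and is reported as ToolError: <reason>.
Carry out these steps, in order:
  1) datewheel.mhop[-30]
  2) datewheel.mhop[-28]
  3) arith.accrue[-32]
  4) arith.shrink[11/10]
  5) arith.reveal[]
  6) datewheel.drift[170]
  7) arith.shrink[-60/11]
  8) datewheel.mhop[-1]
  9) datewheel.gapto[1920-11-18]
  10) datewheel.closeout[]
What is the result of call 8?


-> datewheel.mhop(-30)
<- 1922-04-18
-> datewheel.mhop(-28)
<- 1919-12-18
-> arith.accrue(-32)
<- -32
-> arith.shrink(11/10)
<- -331/10
-> arith.reveal()
<- -331/10
-> datewheel.drift(170)
<- 1920-06-05
-> arith.shrink(-60/11)
<- -3041/110
-> datewheel.mhop(-1)
<- 1920-05-05
-> datewheel.gapto(1920-11-18)
<- 197
-> datewheel.closeout()
<- 1920-05-31

Answer: 1920-05-05


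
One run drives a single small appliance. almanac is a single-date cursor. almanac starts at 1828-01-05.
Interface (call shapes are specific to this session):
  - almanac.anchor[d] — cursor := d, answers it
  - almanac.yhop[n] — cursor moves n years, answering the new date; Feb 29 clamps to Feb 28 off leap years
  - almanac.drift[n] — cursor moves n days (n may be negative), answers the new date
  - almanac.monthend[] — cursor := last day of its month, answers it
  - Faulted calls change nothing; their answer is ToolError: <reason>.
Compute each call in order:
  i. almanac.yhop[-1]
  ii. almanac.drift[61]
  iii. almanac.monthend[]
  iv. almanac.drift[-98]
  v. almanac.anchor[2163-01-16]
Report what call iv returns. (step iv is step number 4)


Now I run almanac.yhop(-1), giving 1827-01-05.
Invoking almanac.drift(61), → 1827-03-07.
I invoke almanac.monthend(), — result: 1827-03-31.
I invoke almanac.drift(-98), and see 1826-12-23.
Then almanac.anchor(2163-01-16), and see 2163-01-16.

Answer: 1826-12-23


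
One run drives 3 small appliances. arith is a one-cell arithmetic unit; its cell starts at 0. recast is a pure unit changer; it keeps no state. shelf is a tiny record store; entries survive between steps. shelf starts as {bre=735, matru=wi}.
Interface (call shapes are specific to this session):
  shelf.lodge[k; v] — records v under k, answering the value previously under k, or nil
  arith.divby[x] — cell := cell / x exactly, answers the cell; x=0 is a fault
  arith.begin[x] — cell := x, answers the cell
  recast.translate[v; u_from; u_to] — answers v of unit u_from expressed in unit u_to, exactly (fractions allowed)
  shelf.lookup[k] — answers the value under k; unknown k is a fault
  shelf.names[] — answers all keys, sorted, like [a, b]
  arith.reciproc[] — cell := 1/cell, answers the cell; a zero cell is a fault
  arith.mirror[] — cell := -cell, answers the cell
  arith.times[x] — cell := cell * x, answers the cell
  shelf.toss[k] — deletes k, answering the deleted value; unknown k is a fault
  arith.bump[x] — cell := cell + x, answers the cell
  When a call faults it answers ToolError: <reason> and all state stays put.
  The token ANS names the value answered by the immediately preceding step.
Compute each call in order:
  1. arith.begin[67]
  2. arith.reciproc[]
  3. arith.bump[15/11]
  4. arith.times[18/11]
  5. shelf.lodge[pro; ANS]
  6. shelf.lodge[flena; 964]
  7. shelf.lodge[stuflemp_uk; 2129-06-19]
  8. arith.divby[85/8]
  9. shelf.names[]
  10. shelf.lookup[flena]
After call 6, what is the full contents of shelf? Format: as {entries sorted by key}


I call arith.begin with 67, yielding 67.
I try arith.reciproc(), which returns 1/67.
Using arith.bump with 15/11, and get 1016/737.
I call arith.times with 18/11, giving 18288/8107.
Now I run shelf.lodge with pro, ANS, giving nil.
Now I run shelf.lodge with flena, 964, and get nil.
I call shelf.lodge with stuflemp_uk, 2129-06-19, and get nil.
Invoking arith.divby with 85/8, and observe 146304/689095.
I call shelf.names(), and get [bre, flena, matru, pro, stuflemp_uk].
Then shelf.lookup with flena: 964.

Answer: {bre=735, flena=964, matru=wi, pro=18288/8107}


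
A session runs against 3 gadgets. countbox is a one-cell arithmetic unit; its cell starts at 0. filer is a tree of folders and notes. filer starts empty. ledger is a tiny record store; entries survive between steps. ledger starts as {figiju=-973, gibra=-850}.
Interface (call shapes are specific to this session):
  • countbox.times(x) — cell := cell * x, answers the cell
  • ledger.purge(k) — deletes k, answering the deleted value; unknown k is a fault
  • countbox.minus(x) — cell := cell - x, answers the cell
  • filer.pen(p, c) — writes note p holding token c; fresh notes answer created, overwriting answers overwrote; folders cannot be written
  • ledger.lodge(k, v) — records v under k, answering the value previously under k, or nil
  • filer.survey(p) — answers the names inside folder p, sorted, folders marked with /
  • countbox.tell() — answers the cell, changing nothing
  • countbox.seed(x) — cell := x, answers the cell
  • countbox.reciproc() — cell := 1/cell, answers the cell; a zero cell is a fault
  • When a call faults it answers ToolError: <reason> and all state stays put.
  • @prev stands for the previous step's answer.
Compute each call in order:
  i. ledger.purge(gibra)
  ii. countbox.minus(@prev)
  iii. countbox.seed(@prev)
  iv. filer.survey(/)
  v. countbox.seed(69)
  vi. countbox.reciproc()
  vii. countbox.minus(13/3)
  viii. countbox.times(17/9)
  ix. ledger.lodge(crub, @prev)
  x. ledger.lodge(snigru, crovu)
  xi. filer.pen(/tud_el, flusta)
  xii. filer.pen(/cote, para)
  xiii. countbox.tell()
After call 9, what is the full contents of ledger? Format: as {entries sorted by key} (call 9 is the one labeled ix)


Answer: {crub=-5066/621, figiju=-973}

Derivation:
% ledger.purge(gibra) ~> -850
% countbox.minus(@prev) ~> 850
% countbox.seed(@prev) ~> 850
% filer.survey(/) ~> []
% countbox.seed(69) ~> 69
% countbox.reciproc() ~> 1/69
% countbox.minus(13/3) ~> -298/69
% countbox.times(17/9) ~> -5066/621
% ledger.lodge(crub, @prev) ~> nil
% ledger.lodge(snigru, crovu) ~> nil
% filer.pen(/tud_el, flusta) ~> created
% filer.pen(/cote, para) ~> created
% countbox.tell() ~> -5066/621


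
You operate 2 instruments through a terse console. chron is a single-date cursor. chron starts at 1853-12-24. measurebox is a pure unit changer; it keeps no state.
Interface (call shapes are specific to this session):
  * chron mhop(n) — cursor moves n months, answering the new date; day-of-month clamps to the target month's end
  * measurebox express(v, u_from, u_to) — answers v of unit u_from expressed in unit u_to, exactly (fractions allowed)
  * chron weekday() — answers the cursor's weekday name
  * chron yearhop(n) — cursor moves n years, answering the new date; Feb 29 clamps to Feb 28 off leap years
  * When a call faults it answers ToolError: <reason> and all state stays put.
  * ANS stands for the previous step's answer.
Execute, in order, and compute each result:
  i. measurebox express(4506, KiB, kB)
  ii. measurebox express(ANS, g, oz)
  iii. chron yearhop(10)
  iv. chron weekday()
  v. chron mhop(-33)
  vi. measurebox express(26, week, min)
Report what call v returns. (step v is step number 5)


==> measurebox express(v=4506, u_from=KiB, u_to=kB)
<== 576768/125
==> measurebox express(v=ANS, u_from=g, u_to=oz)
<== 7382630400/45359237
==> chron yearhop(n=10)
<== 1863-12-24
==> chron weekday()
<== Thursday
==> chron mhop(n=-33)
<== 1861-03-24
==> measurebox express(v=26, u_from=week, u_to=min)
<== 262080

Answer: 1861-03-24
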